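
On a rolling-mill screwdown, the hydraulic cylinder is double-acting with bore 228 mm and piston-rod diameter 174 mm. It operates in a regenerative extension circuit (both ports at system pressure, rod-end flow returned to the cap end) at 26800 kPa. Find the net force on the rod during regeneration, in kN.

With equal pressure on both faces, forces on the annular region cancel; the net push is pressure × rod cross-section.
Rod cross-section A_rod = π/4 × (174 mm)² = 23780 mm^2
F = P × A_rod

F ≈ 637 kN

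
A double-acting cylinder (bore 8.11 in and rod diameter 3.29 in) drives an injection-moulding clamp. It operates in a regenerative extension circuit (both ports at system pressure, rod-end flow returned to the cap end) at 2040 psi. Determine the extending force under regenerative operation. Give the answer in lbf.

F ≈ 17300 lbf

With equal pressure on both faces, forces on the annular region cancel; the net push is pressure × rod cross-section.
Rod cross-section A_rod = π/4 × (3.29 in)² = 8.501 in^2
F = P × A_rod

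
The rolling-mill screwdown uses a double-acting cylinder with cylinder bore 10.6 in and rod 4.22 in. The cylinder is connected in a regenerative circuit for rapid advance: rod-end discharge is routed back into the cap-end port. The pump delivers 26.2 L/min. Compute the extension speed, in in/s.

In regeneration the rod-end outflow joins the pump flow into the cap end, so the net volume the pump must supply per unit advance equals the rod cross-section area.
Rod cross-section A_rod = π/4 × (4.22 in)² = 13.99 in^2
v = Q_pump / A_rod

v ≈ 1.91 in/s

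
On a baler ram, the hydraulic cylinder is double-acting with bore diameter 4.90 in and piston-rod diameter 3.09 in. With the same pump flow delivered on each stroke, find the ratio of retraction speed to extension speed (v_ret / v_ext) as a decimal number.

v_ret/v_ext ≈ 1.66

Cap-side area A_cap = π/4 × (4.90 in)² = 18.86 in^2
Rod-side annular area A_ann = π/4 × (4.90² − 3.09²) = 11.36 in^2
For equal Q, v ∝ 1/A, so v_ret/v_ext = A_cap/A_ann.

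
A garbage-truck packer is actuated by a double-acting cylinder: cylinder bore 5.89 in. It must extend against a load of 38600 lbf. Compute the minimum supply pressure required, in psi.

P ≈ 1420 psi

Cap-side area A_cap = π/4 × (5.89 in)² = 27.25 in^2
P = F / A = 38600 lbf / A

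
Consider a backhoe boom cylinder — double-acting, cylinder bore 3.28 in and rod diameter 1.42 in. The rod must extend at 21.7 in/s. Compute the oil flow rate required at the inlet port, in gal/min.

Q ≈ 47.6 gal/min

Cap-side area A_cap = π/4 × (3.28 in)² = 8.450 in^2
Q = A × v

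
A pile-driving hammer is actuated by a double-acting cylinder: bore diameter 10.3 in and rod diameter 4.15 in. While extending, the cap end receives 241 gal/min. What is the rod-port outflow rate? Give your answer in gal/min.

Q_out ≈ 202 gal/min

Cap-side area A_cap = π/4 × (10.3 in)² = 83.32 in^2
Rod-side annular area A_ann = π/4 × (10.3² − 4.15²) = 69.80 in^2
Piston speed v = Q_in/A_cap; rod-end outflow Q_out = v × A_ann = Q_in × A_ann/A_cap.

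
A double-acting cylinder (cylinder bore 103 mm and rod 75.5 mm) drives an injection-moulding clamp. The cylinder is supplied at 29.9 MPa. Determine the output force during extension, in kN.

Cap-side area A_cap = π/4 × (103 mm)² = 8332 mm^2
F = P × A_cap = 29.9 MPa × A_cap

F ≈ 249 kN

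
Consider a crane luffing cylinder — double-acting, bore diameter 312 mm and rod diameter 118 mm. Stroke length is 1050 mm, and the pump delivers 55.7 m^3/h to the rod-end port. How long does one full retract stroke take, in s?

t ≈ 4.45 s

Rod-side annular area A_ann = π/4 × (312² − 118²) = 65520 mm^2
Swept volume V = A × L; t = V / Q = A·L / Q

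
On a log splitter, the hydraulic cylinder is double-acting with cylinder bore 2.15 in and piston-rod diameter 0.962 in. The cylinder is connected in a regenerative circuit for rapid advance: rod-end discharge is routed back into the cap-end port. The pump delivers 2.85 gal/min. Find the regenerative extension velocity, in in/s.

v ≈ 15.1 in/s

In regeneration the rod-end outflow joins the pump flow into the cap end, so the net volume the pump must supply per unit advance equals the rod cross-section area.
Rod cross-section A_rod = π/4 × (0.962 in)² = 0.7268 in^2
v = Q_pump / A_rod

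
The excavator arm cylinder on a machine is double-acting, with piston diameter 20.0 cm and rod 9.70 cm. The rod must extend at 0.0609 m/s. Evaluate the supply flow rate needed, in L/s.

Cap-side area A_cap = π/4 × (20.0 cm)² = 314.2 cm^2
Q = A × v

Q ≈ 1.91 L/s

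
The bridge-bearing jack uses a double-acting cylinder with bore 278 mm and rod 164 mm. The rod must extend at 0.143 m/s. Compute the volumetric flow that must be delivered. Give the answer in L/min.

Q ≈ 521 L/min

Cap-side area A_cap = π/4 × (278 mm)² = 60700 mm^2
Q = A × v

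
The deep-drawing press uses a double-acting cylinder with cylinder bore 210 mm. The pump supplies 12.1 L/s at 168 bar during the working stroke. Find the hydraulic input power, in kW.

W ≈ 203 kW

Hydraulic power = P × Q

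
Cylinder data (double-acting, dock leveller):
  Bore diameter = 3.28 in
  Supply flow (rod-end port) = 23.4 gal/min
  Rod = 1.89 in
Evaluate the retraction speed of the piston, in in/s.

v ≈ 16.0 in/s

Rod-side annular area A_ann = π/4 × (3.28² − 1.89²) = 5.644 in^2
Flow into the rod-end port fills the annular volume.
v = Q / A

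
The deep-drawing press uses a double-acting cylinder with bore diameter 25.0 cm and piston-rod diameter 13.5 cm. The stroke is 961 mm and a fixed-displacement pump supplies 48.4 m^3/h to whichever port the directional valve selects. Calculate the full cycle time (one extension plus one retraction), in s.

Cap-side area A_cap = π/4 × (25.0 cm)² = 490.9 cm^2
Rod-side annular area A_ann = π/4 × (25.0² − 13.5²) = 347.7 cm^2
t_ext = A_cap·L/Q = 3.509 s
t_ret = A_ann·L/Q = 2.486 s
t_cycle = t_ext + t_ret

t ≈ 5.99 s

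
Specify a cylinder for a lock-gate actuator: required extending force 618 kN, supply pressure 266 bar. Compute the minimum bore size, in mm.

Extension force acts on the full piston face: F = P × (π/4)D².
D = √(4F / (πP)) = √(4 × 618 kN / (π × 266 bar))

D ≈ 172 mm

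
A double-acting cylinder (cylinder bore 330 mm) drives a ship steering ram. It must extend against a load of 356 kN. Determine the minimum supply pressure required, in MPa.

P ≈ 4.16 MPa

Cap-side area A_cap = π/4 × (330 mm)² = 85530 mm^2
P = F / A = 356 kN / A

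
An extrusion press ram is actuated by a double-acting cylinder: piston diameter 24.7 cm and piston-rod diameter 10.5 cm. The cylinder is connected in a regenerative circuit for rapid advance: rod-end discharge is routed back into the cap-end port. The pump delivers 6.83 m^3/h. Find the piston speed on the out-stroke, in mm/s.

In regeneration the rod-end outflow joins the pump flow into the cap end, so the net volume the pump must supply per unit advance equals the rod cross-section area.
Rod cross-section A_rod = π/4 × (10.5 cm)² = 86.59 cm^2
v = Q_pump / A_rod

v ≈ 219 mm/s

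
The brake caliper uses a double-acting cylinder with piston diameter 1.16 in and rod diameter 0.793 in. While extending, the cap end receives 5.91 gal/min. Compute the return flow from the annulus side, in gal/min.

Cap-side area A_cap = π/4 × (1.16 in)² = 1.057 in^2
Rod-side annular area A_ann = π/4 × (1.16² − 0.793²) = 0.5629 in^2
Piston speed v = Q_in/A_cap; rod-end outflow Q_out = v × A_ann = Q_in × A_ann/A_cap.

Q_out ≈ 3.15 gal/min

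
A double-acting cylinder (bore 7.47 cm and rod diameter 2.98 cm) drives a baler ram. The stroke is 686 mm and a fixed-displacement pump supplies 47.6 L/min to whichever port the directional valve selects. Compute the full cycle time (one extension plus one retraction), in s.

Cap-side area A_cap = π/4 × (7.47 cm)² = 43.83 cm^2
Rod-side annular area A_ann = π/4 × (7.47² − 2.98²) = 36.85 cm^2
t_ext = A_cap·L/Q = 3.790 s
t_ret = A_ann·L/Q = 3.187 s
t_cycle = t_ext + t_ret

t ≈ 6.98 s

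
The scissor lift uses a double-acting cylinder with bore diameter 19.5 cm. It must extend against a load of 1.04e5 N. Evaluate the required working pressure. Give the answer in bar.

Cap-side area A_cap = π/4 × (19.5 cm)² = 298.6 cm^2
P = F / A = 1.04e5 N / A

P ≈ 34.8 bar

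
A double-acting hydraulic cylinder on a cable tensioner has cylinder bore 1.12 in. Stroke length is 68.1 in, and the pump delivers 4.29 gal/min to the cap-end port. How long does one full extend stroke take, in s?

Cap-side area A_cap = π/4 × (1.12 in)² = 0.9852 in^2
Swept volume V = A × L; t = V / Q = A·L / Q

t ≈ 4.06 s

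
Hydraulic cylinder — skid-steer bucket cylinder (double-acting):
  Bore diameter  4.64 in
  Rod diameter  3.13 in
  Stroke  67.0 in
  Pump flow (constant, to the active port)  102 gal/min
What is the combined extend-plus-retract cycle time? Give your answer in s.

t ≈ 4.46 s

Cap-side area A_cap = π/4 × (4.64 in)² = 16.91 in^2
Rod-side annular area A_ann = π/4 × (4.64² − 3.13²) = 9.215 in^2
t_ext = A_cap·L/Q = 2.885 s
t_ret = A_ann·L/Q = 1.572 s
t_cycle = t_ext + t_ret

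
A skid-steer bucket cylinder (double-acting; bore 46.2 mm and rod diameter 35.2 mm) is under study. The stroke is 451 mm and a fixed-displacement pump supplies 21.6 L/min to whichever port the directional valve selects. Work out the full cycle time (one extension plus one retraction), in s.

Cap-side area A_cap = π/4 × (46.2 mm)² = 1676 mm^2
Rod-side annular area A_ann = π/4 × (46.2² − 35.2²) = 703.2 mm^2
t_ext = A_cap·L/Q = 2.100 s
t_ret = A_ann·L/Q = 0.8810 s
t_cycle = t_ext + t_ret

t ≈ 2.98 s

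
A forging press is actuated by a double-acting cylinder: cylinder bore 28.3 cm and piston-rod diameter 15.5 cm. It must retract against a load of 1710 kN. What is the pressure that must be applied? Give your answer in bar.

P ≈ 388 bar

Rod-side annular area A_ann = π/4 × (28.3² − 15.5²) = 440.3 cm^2
Retraction: pressure acts on the annular area.
P = F / A = 1710 kN / A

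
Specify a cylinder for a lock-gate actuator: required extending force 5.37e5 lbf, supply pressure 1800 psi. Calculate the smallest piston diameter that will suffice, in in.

D ≈ 19.5 in

Extension force acts on the full piston face: F = P × (π/4)D².
D = √(4F / (πP)) = √(4 × 5.37e5 lbf / (π × 1800 psi))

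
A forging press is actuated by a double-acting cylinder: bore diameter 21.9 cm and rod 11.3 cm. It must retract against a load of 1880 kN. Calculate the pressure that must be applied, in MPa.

Rod-side annular area A_ann = π/4 × (21.9² − 11.3²) = 276.4 cm^2
Retraction: pressure acts on the annular area.
P = F / A = 1880 kN / A

P ≈ 68.0 MPa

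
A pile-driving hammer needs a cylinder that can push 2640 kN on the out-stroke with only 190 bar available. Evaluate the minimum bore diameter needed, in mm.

D ≈ 421 mm

Extension force acts on the full piston face: F = P × (π/4)D².
D = √(4F / (πP)) = √(4 × 2640 kN / (π × 190 bar))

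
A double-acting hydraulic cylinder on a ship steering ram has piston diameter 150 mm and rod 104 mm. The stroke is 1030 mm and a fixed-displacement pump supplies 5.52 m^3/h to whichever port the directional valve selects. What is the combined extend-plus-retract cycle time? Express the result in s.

t ≈ 18.0 s

Cap-side area A_cap = π/4 × (150 mm)² = 17670 mm^2
Rod-side annular area A_ann = π/4 × (150² − 104²) = 9177 mm^2
t_ext = A_cap·L/Q = 11.87 s
t_ret = A_ann·L/Q = 6.164 s
t_cycle = t_ext + t_ret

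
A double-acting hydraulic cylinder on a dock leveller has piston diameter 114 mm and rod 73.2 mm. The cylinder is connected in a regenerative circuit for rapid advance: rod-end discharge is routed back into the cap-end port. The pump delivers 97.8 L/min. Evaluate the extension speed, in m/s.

v ≈ 0.387 m/s

In regeneration the rod-end outflow joins the pump flow into the cap end, so the net volume the pump must supply per unit advance equals the rod cross-section area.
Rod cross-section A_rod = π/4 × (73.2 mm)² = 4208 mm^2
v = Q_pump / A_rod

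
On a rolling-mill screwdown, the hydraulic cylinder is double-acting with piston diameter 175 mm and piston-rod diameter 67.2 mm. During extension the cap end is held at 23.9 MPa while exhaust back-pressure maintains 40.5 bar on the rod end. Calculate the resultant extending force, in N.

F ≈ 4.92e5 N

Cap-side area A_cap = π/4 × (175 mm)² = 24050 mm^2
Rod-side annular area A_ann = π/4 × (175² − 67.2²) = 20510 mm^2
Net thrust = P_cap·A_cap − P_rod·A_ann = 5.749e5 N − 83050 N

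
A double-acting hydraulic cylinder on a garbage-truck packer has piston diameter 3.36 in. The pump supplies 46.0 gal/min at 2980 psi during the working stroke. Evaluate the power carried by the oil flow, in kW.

Hydraulic power = P × Q

W ≈ 59.6 kW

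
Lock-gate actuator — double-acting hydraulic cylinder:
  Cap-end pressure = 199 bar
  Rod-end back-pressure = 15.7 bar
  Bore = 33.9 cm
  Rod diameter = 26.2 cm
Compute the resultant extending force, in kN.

F ≈ 1740 kN

Cap-side area A_cap = π/4 × (33.9 cm)² = 902.6 cm^2
Rod-side annular area A_ann = π/4 × (33.9² − 26.2²) = 363.5 cm^2
Net thrust = P_cap·A_cap − P_rod·A_ann = 1796 kN − 57.06 kN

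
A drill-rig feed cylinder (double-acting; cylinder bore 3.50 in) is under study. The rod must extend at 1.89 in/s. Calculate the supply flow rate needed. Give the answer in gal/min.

Q ≈ 4.72 gal/min

Cap-side area A_cap = π/4 × (3.50 in)² = 9.621 in^2
Q = A × v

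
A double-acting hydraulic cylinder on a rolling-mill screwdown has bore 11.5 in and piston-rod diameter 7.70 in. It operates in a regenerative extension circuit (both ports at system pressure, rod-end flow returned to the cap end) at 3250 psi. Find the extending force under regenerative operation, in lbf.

With equal pressure on both faces, forces on the annular region cancel; the net push is pressure × rod cross-section.
Rod cross-section A_rod = π/4 × (7.70 in)² = 46.57 in^2
F = P × A_rod

F ≈ 1.51e5 lbf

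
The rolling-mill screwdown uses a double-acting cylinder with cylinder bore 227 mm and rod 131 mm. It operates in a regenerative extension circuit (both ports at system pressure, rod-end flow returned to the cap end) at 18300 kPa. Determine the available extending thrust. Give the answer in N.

F ≈ 2.47e5 N

With equal pressure on both faces, forces on the annular region cancel; the net push is pressure × rod cross-section.
Rod cross-section A_rod = π/4 × (131 mm)² = 13480 mm^2
F = P × A_rod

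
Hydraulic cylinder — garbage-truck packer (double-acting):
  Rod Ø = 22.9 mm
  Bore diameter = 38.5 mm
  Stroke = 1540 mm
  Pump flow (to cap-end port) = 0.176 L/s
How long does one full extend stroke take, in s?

t ≈ 10.2 s

Cap-side area A_cap = π/4 × (38.5 mm)² = 1164 mm^2
Swept volume V = A × L; t = V / Q = A·L / Q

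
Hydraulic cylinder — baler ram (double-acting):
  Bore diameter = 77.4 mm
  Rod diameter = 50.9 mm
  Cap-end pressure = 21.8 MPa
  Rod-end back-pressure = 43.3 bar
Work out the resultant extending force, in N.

Cap-side area A_cap = π/4 × (77.4 mm)² = 4705 mm^2
Rod-side annular area A_ann = π/4 × (77.4² − 50.9²) = 2670 mm^2
Net thrust = P_cap·A_cap − P_rod·A_ann = 1.026e5 N − 11560 N

F ≈ 91000 N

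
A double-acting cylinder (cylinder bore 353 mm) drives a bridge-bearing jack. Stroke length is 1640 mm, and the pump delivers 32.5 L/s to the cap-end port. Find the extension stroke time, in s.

t ≈ 4.94 s

Cap-side area A_cap = π/4 × (353 mm)² = 97870 mm^2
Swept volume V = A × L; t = V / Q = A·L / Q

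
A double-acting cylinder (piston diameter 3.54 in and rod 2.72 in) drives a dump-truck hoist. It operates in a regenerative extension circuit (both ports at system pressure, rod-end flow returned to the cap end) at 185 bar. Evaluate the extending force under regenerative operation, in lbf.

F ≈ 15600 lbf

With equal pressure on both faces, forces on the annular region cancel; the net push is pressure × rod cross-section.
Rod cross-section A_rod = π/4 × (2.72 in)² = 5.811 in^2
F = P × A_rod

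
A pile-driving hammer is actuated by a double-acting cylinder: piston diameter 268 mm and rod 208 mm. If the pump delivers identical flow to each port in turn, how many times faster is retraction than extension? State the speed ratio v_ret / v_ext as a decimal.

v_ret/v_ext ≈ 2.51

Cap-side area A_cap = π/4 × (268 mm)² = 56410 mm^2
Rod-side annular area A_ann = π/4 × (268² − 208²) = 22430 mm^2
For equal Q, v ∝ 1/A, so v_ret/v_ext = A_cap/A_ann.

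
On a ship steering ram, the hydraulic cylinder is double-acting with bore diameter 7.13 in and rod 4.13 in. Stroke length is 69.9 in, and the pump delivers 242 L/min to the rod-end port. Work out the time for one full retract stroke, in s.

Rod-side annular area A_ann = π/4 × (7.13² − 4.13²) = 26.53 in^2
Swept volume V = A × L; t = V / Q = A·L / Q

t ≈ 7.53 s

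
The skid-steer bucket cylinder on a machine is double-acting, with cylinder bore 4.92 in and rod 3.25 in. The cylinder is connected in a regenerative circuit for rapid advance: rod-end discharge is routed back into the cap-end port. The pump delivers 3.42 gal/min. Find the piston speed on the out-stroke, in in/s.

In regeneration the rod-end outflow joins the pump flow into the cap end, so the net volume the pump must supply per unit advance equals the rod cross-section area.
Rod cross-section A_rod = π/4 × (3.25 in)² = 8.296 in^2
v = Q_pump / A_rod

v ≈ 1.59 in/s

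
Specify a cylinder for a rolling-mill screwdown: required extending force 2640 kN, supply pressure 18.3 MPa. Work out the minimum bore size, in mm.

D ≈ 429 mm

Extension force acts on the full piston face: F = P × (π/4)D².
D = √(4F / (πP)) = √(4 × 2640 kN / (π × 18.3 MPa))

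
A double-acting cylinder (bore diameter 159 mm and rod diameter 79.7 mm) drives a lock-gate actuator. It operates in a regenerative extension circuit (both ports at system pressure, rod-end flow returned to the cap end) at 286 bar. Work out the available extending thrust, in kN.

With equal pressure on both faces, forces on the annular region cancel; the net push is pressure × rod cross-section.
Rod cross-section A_rod = π/4 × (79.7 mm)² = 4989 mm^2
F = P × A_rod

F ≈ 143 kN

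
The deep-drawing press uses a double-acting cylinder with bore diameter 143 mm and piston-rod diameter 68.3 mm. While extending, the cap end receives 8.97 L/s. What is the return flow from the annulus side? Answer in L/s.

Q_out ≈ 6.92 L/s

Cap-side area A_cap = π/4 × (143 mm)² = 16060 mm^2
Rod-side annular area A_ann = π/4 × (143² − 68.3²) = 12400 mm^2
Piston speed v = Q_in/A_cap; rod-end outflow Q_out = v × A_ann = Q_in × A_ann/A_cap.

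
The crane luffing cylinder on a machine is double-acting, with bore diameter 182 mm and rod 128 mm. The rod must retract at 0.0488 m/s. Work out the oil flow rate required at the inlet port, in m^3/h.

Rod-side annular area A_ann = π/4 × (182² − 128²) = 13150 mm^2
Q = A × v

Q ≈ 2.31 m^3/h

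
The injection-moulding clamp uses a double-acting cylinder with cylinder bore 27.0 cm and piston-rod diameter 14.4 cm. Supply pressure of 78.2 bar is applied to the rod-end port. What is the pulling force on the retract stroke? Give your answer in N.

F ≈ 3.20e5 N

Rod-side annular area A_ann = π/4 × (27.0² − 14.4²) = 409.7 cm^2
On retraction the pressure acts on the annular area (bore minus rod).
F = P × A_ann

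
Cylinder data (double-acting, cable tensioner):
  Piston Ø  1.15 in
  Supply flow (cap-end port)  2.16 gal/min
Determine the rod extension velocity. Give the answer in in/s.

Cap-side area A_cap = π/4 × (1.15 in)² = 1.039 in^2
v = Q / A

v ≈ 8.01 in/s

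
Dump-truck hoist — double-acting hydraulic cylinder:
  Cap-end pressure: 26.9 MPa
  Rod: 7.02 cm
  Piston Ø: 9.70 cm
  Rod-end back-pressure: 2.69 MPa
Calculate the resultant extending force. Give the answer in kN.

F ≈ 189 kN

Cap-side area A_cap = π/4 × (9.70 cm)² = 73.90 cm^2
Rod-side annular area A_ann = π/4 × (9.70² − 7.02²) = 35.19 cm^2
Net thrust = P_cap·A_cap − P_rod·A_ann = 198.8 kN − 9.467 kN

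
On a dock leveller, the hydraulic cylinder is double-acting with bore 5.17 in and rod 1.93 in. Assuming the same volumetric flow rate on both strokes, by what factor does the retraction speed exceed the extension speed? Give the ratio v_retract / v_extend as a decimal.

v_ret/v_ext ≈ 1.16

Cap-side area A_cap = π/4 × (5.17 in)² = 20.99 in^2
Rod-side annular area A_ann = π/4 × (5.17² − 1.93²) = 18.07 in^2
For equal Q, v ∝ 1/A, so v_ret/v_ext = A_cap/A_ann.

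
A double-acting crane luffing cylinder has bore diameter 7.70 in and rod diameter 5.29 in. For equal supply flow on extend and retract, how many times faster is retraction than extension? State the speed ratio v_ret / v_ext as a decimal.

v_ret/v_ext ≈ 1.89

Cap-side area A_cap = π/4 × (7.70 in)² = 46.57 in^2
Rod-side annular area A_ann = π/4 × (7.70² − 5.29²) = 24.59 in^2
For equal Q, v ∝ 1/A, so v_ret/v_ext = A_cap/A_ann.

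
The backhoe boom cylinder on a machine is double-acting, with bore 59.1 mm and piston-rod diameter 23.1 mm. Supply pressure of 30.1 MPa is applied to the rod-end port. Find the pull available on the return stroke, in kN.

Rod-side annular area A_ann = π/4 × (59.1² − 23.1²) = 2324 mm^2
On retraction the pressure acts on the annular area (bore minus rod).
F = P × A_ann

F ≈ 70.0 kN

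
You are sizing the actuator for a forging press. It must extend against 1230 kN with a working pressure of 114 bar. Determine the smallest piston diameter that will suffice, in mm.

D ≈ 371 mm

Extension force acts on the full piston face: F = P × (π/4)D².
D = √(4F / (πP)) = √(4 × 1230 kN / (π × 114 bar))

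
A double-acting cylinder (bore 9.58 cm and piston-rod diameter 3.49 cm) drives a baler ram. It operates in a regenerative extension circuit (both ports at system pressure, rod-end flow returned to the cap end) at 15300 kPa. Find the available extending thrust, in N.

F ≈ 14600 N

With equal pressure on both faces, forces on the annular region cancel; the net push is pressure × rod cross-section.
Rod cross-section A_rod = π/4 × (3.49 cm)² = 9.566 cm^2
F = P × A_rod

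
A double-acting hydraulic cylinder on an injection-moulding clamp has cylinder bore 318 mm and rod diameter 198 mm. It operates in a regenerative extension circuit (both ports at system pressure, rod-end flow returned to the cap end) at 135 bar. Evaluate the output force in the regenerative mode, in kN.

F ≈ 416 kN

With equal pressure on both faces, forces on the annular region cancel; the net push is pressure × rod cross-section.
Rod cross-section A_rod = π/4 × (198 mm)² = 30790 mm^2
F = P × A_rod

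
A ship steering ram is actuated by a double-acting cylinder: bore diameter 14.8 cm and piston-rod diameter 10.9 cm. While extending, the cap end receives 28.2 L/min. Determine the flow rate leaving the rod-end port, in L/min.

Q_out ≈ 12.9 L/min

Cap-side area A_cap = π/4 × (14.8 cm)² = 172.0 cm^2
Rod-side annular area A_ann = π/4 × (14.8² − 10.9²) = 78.72 cm^2
Piston speed v = Q_in/A_cap; rod-end outflow Q_out = v × A_ann = Q_in × A_ann/A_cap.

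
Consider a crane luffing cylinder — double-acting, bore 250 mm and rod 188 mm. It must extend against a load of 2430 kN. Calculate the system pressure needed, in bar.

P ≈ 495 bar

Cap-side area A_cap = π/4 × (250 mm)² = 49090 mm^2
P = F / A = 2430 kN / A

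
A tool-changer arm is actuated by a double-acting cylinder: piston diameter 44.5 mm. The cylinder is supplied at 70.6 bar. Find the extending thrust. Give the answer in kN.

F ≈ 11.0 kN

Cap-side area A_cap = π/4 × (44.5 mm)² = 1555 mm^2
F = P × A_cap = 70.6 bar × A_cap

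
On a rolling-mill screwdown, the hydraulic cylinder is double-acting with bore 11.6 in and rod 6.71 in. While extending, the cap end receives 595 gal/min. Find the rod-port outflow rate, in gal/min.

Q_out ≈ 396 gal/min

Cap-side area A_cap = π/4 × (11.6 in)² = 105.7 in^2
Rod-side annular area A_ann = π/4 × (11.6² − 6.71²) = 70.32 in^2
Piston speed v = Q_in/A_cap; rod-end outflow Q_out = v × A_ann = Q_in × A_ann/A_cap.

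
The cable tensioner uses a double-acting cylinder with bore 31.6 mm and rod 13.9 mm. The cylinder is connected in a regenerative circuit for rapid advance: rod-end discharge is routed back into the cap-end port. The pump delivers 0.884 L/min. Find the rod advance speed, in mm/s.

In regeneration the rod-end outflow joins the pump flow into the cap end, so the net volume the pump must supply per unit advance equals the rod cross-section area.
Rod cross-section A_rod = π/4 × (13.9 mm)² = 151.7 mm^2
v = Q_pump / A_rod

v ≈ 97.1 mm/s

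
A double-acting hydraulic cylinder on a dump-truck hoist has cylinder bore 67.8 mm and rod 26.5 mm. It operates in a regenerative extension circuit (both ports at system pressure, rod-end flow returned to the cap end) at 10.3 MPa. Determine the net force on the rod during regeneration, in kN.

F ≈ 5.68 kN

With equal pressure on both faces, forces on the annular region cancel; the net push is pressure × rod cross-section.
Rod cross-section A_rod = π/4 × (26.5 mm)² = 551.5 mm^2
F = P × A_rod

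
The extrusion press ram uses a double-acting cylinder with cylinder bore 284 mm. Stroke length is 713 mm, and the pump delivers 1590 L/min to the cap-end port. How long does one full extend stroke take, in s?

t ≈ 1.70 s

Cap-side area A_cap = π/4 × (284 mm)² = 63350 mm^2
Swept volume V = A × L; t = V / Q = A·L / Q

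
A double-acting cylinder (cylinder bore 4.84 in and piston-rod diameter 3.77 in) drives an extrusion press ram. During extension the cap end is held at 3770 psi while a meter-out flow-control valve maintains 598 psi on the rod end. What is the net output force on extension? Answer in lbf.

Cap-side area A_cap = π/4 × (4.84 in)² = 18.40 in^2
Rod-side annular area A_ann = π/4 × (4.84² − 3.77²) = 7.236 in^2
Net thrust = P_cap·A_cap − P_rod·A_ann = 69360 lbf − 4327 lbf

F ≈ 65000 lbf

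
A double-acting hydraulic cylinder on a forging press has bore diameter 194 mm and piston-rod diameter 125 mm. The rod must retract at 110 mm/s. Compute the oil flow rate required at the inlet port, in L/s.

Q ≈ 1.90 L/s

Rod-side annular area A_ann = π/4 × (194² − 125²) = 17290 mm^2
Q = A × v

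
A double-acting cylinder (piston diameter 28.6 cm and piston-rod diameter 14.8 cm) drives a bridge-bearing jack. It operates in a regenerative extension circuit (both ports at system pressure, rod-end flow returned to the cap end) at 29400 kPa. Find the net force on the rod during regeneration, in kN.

With equal pressure on both faces, forces on the annular region cancel; the net push is pressure × rod cross-section.
Rod cross-section A_rod = π/4 × (14.8 cm)² = 172.0 cm^2
F = P × A_rod

F ≈ 506 kN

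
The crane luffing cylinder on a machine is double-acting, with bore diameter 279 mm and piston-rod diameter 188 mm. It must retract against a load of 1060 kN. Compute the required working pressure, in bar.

Rod-side annular area A_ann = π/4 × (279² − 188²) = 33380 mm^2
Retraction: pressure acts on the annular area.
P = F / A = 1060 kN / A

P ≈ 318 bar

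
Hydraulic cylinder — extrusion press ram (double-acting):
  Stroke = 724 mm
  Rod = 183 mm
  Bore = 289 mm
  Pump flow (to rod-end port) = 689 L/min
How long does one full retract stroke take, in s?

t ≈ 2.48 s

Rod-side annular area A_ann = π/4 × (289² − 183²) = 39300 mm^2
Swept volume V = A × L; t = V / Q = A·L / Q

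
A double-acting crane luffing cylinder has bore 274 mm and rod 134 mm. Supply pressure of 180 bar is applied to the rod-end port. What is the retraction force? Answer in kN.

Rod-side annular area A_ann = π/4 × (274² − 134²) = 44860 mm^2
On retraction the pressure acts on the annular area (bore minus rod).
F = P × A_ann

F ≈ 808 kN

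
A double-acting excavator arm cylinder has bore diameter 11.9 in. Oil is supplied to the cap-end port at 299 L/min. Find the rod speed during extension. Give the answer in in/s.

Cap-side area A_cap = π/4 × (11.9 in)² = 111.2 in^2
v = Q / A

v ≈ 2.73 in/s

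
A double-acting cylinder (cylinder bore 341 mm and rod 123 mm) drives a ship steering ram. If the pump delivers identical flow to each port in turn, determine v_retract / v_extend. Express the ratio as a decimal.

Cap-side area A_cap = π/4 × (341 mm)² = 91330 mm^2
Rod-side annular area A_ann = π/4 × (341² − 123²) = 79440 mm^2
For equal Q, v ∝ 1/A, so v_ret/v_ext = A_cap/A_ann.

v_ret/v_ext ≈ 1.15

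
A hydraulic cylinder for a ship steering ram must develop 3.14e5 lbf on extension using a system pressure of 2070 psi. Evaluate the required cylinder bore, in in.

D ≈ 13.9 in

Extension force acts on the full piston face: F = P × (π/4)D².
D = √(4F / (πP)) = √(4 × 3.14e5 lbf / (π × 2070 psi))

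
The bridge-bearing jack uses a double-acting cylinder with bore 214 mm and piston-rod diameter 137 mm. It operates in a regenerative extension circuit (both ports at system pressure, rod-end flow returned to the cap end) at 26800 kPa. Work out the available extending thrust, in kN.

F ≈ 395 kN

With equal pressure on both faces, forces on the annular region cancel; the net push is pressure × rod cross-section.
Rod cross-section A_rod = π/4 × (137 mm)² = 14740 mm^2
F = P × A_rod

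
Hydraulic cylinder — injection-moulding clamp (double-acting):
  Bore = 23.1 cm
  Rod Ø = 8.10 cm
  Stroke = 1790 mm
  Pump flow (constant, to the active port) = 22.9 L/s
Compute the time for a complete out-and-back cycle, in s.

Cap-side area A_cap = π/4 × (23.1 cm)² = 419.1 cm^2
Rod-side annular area A_ann = π/4 × (23.1² − 8.10²) = 367.6 cm^2
t_ext = A_cap·L/Q = 3.276 s
t_ret = A_ann·L/Q = 2.873 s
t_cycle = t_ext + t_ret

t ≈ 6.15 s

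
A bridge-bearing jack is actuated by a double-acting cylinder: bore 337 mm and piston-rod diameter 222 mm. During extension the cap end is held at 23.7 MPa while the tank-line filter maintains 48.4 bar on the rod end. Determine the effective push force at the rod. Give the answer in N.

F ≈ 1.87e6 N

Cap-side area A_cap = π/4 × (337 mm)² = 89200 mm^2
Rod-side annular area A_ann = π/4 × (337² − 222²) = 50490 mm^2
Net thrust = P_cap·A_cap − P_rod·A_ann = 2.114e6 N − 2.444e5 N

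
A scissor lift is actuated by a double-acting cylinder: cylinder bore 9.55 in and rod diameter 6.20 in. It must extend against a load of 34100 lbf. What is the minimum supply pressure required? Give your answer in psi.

P ≈ 476 psi

Cap-side area A_cap = π/4 × (9.55 in)² = 71.63 in^2
P = F / A = 34100 lbf / A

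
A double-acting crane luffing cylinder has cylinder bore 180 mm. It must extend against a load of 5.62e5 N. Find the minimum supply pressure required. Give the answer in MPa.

Cap-side area A_cap = π/4 × (180 mm)² = 25450 mm^2
P = F / A = 5.62e5 N / A

P ≈ 22.1 MPa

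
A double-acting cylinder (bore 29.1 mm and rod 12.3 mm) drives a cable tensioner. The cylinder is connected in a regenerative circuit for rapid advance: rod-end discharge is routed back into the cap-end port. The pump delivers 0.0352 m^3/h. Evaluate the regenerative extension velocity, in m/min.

In regeneration the rod-end outflow joins the pump flow into the cap end, so the net volume the pump must supply per unit advance equals the rod cross-section area.
Rod cross-section A_rod = π/4 × (12.3 mm)² = 118.8 mm^2
v = Q_pump / A_rod

v ≈ 4.94 m/min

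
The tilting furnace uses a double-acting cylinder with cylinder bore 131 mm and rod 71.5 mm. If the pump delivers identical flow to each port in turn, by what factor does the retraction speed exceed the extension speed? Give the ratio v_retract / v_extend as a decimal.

v_ret/v_ext ≈ 1.42

Cap-side area A_cap = π/4 × (131 mm)² = 13480 mm^2
Rod-side annular area A_ann = π/4 × (131² − 71.5²) = 9463 mm^2
For equal Q, v ∝ 1/A, so v_ret/v_ext = A_cap/A_ann.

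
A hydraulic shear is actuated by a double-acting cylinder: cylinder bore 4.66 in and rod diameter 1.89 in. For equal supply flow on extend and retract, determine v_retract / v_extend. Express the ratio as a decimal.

v_ret/v_ext ≈ 1.20

Cap-side area A_cap = π/4 × (4.66 in)² = 17.06 in^2
Rod-side annular area A_ann = π/4 × (4.66² − 1.89²) = 14.25 in^2
For equal Q, v ∝ 1/A, so v_ret/v_ext = A_cap/A_ann.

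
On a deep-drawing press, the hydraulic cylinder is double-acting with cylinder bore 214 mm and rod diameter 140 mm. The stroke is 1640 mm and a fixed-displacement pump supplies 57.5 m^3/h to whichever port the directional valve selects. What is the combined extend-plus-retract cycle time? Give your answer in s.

Cap-side area A_cap = π/4 × (214 mm)² = 35970 mm^2
Rod-side annular area A_ann = π/4 × (214² − 140²) = 20570 mm^2
t_ext = A_cap·L/Q = 3.693 s
t_ret = A_ann·L/Q = 2.113 s
t_cycle = t_ext + t_ret

t ≈ 5.81 s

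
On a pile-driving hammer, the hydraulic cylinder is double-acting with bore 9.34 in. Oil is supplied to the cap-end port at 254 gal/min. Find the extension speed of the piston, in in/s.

v ≈ 14.3 in/s

Cap-side area A_cap = π/4 × (9.34 in)² = 68.51 in^2
v = Q / A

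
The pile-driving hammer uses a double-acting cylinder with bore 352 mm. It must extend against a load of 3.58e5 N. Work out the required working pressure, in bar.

P ≈ 36.8 bar

Cap-side area A_cap = π/4 × (352 mm)² = 97310 mm^2
P = F / A = 3.58e5 N / A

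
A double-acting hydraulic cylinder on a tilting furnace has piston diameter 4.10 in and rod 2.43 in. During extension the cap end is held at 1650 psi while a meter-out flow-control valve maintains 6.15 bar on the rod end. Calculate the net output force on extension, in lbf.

F ≈ 21000 lbf

Cap-side area A_cap = π/4 × (4.10 in)² = 13.20 in^2
Rod-side annular area A_ann = π/4 × (4.10² − 2.43²) = 8.565 in^2
Net thrust = P_cap·A_cap − P_rod·A_ann = 21780 lbf − 764.0 lbf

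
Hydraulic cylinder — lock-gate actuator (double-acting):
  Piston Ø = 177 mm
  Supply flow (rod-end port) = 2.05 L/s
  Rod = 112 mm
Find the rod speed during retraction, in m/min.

Rod-side annular area A_ann = π/4 × (177² − 112²) = 14750 mm^2
Flow into the rod-end port fills the annular volume.
v = Q / A

v ≈ 8.34 m/min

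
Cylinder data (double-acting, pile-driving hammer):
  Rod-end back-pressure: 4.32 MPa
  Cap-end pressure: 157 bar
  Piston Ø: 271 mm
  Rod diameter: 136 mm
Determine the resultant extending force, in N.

F ≈ 7.19e5 N

Cap-side area A_cap = π/4 × (271 mm)² = 57680 mm^2
Rod-side annular area A_ann = π/4 × (271² − 136²) = 43150 mm^2
Net thrust = P_cap·A_cap − P_rod·A_ann = 9.056e5 N − 1.864e5 N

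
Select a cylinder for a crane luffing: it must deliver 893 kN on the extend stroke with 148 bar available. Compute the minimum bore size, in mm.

D ≈ 277 mm

Extension force acts on the full piston face: F = P × (π/4)D².
D = √(4F / (πP)) = √(4 × 893 kN / (π × 148 bar))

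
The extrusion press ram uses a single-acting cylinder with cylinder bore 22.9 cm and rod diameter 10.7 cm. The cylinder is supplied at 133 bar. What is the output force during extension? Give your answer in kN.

Cap-side area A_cap = π/4 × (22.9 cm)² = 411.9 cm^2
F = P × A_cap = 133 bar × A_cap

F ≈ 548 kN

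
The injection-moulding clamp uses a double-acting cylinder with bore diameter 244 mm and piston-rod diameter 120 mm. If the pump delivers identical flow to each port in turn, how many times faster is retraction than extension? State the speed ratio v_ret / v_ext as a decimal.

Cap-side area A_cap = π/4 × (244 mm)² = 46760 mm^2
Rod-side annular area A_ann = π/4 × (244² − 120²) = 35450 mm^2
For equal Q, v ∝ 1/A, so v_ret/v_ext = A_cap/A_ann.

v_ret/v_ext ≈ 1.32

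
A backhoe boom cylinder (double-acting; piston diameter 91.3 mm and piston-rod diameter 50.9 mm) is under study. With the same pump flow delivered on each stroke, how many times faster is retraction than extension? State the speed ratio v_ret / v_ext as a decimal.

v_ret/v_ext ≈ 1.45

Cap-side area A_cap = π/4 × (91.3 mm)² = 6547 mm^2
Rod-side annular area A_ann = π/4 × (91.3² − 50.9²) = 4512 mm^2
For equal Q, v ∝ 1/A, so v_ret/v_ext = A_cap/A_ann.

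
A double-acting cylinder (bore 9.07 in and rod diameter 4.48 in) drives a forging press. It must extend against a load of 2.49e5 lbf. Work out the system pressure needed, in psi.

P ≈ 3850 psi

Cap-side area A_cap = π/4 × (9.07 in)² = 64.61 in^2
P = F / A = 2.49e5 lbf / A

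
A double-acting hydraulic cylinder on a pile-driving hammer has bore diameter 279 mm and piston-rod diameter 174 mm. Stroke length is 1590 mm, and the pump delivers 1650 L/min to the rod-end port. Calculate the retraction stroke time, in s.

Rod-side annular area A_ann = π/4 × (279² − 174²) = 37360 mm^2
Swept volume V = A × L; t = V / Q = A·L / Q

t ≈ 2.16 s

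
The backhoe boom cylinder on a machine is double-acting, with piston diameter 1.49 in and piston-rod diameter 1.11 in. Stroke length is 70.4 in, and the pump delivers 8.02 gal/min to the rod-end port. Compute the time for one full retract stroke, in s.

t ≈ 1.77 s

Rod-side annular area A_ann = π/4 × (1.49² − 1.11²) = 0.7760 in^2
Swept volume V = A × L; t = V / Q = A·L / Q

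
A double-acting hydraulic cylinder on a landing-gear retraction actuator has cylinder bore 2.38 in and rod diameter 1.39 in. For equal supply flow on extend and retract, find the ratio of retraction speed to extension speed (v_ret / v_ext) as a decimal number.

v_ret/v_ext ≈ 1.52

Cap-side area A_cap = π/4 × (2.38 in)² = 4.449 in^2
Rod-side annular area A_ann = π/4 × (2.38² − 1.39²) = 2.931 in^2
For equal Q, v ∝ 1/A, so v_ret/v_ext = A_cap/A_ann.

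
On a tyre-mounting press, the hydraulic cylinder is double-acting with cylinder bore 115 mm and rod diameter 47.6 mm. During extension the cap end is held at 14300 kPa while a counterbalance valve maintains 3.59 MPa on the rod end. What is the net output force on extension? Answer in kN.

Cap-side area A_cap = π/4 × (115 mm)² = 10390 mm^2
Rod-side annular area A_ann = π/4 × (115² − 47.6²) = 8607 mm^2
Net thrust = P_cap·A_cap − P_rod·A_ann = 148.5 kN − 30.90 kN

F ≈ 118 kN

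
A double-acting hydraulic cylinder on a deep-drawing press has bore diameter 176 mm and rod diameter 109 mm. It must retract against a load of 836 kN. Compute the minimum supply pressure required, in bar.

Rod-side annular area A_ann = π/4 × (176² − 109²) = 15000 mm^2
Retraction: pressure acts on the annular area.
P = F / A = 836 kN / A

P ≈ 557 bar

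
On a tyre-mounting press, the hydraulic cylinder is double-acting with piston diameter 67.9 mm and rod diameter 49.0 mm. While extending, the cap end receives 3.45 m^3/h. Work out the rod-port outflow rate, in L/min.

Q_out ≈ 27.6 L/min

Cap-side area A_cap = π/4 × (67.9 mm)² = 3621 mm^2
Rod-side annular area A_ann = π/4 × (67.9² − 49.0²) = 1735 mm^2
Piston speed v = Q_in/A_cap; rod-end outflow Q_out = v × A_ann = Q_in × A_ann/A_cap.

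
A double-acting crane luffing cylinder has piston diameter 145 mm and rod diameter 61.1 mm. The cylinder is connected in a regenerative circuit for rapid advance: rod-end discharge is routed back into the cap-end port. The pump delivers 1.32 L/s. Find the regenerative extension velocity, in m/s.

In regeneration the rod-end outflow joins the pump flow into the cap end, so the net volume the pump must supply per unit advance equals the rod cross-section area.
Rod cross-section A_rod = π/4 × (61.1 mm)² = 2932 mm^2
v = Q_pump / A_rod

v ≈ 0.450 m/s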